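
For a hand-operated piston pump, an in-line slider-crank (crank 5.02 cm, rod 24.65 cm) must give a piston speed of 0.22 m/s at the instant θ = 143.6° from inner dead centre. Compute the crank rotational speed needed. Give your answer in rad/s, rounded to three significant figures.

For an in-line slider-crank, |v_piston| = rω|sinθ|·[1 + r cosθ/√(L² − r² sin²θ)].
With r = 0.0502 m, L = 0.2465 m, θ = 143.6°: the bracketed kinematic factor |dx/dθ| = 0.024871 m.
ω = v/|dx/dθ| = 0.22/0.024871 = 8.8458 rad/s.

8.85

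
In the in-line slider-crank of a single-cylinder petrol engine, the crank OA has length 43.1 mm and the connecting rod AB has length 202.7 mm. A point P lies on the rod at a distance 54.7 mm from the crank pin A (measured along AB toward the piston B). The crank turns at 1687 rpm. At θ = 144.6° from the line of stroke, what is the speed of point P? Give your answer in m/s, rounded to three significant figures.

6.18

ω = 176.7 rad/s.  Crank-pin speed |V_A| = rω = 7.6141 m/s, perpendicular to OA.
Rod angle: sinφ = −(r/L) sinθ ⇒ φ = -7.075°; ω_rod = −rω cosθ/√(L²−r²sin²θ) = +30.854 rad/s.
V_P = V_A + ω_rod × AP, with AP = 0.0547 m along the rod.
Components: V_Px = −rω sinθ − a·ω_rod·sinφ = -4.2028 m/s;  V_Py = rω cosθ + a·ω_rod·cosφ = -4.5316 m/s.
|V_P| = √(V_Px² + V_Py²) = 6.1806 m/s.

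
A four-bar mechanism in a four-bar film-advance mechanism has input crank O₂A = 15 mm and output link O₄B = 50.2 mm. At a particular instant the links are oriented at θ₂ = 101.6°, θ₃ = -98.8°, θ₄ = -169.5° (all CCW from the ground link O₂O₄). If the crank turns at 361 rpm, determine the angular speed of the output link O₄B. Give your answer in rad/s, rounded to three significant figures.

ω₂ = 37.8 rad/s (from 361 rpm).
Differentiating the loop-closure r₂e^{iθ₂}+r₃e^{iθ₃}=r₁+r₄e^{iθ₄} gives r₂ω₂e^{iθ₂}+r₃ω₃e^{iθ₃}=r₄ω₄e^{iθ₄}.
Eliminating the other unknown: ω₄ = r₂ω₂ sin(θ₂−θ₃) / [r₄ sin(θ₄−θ₃)].
Numerator sine = -0.34857; denominator sine = -0.94380.
Result = 0.015·37.8·(-0.34857) / (0.0502·(-0.94380)) = +4.1719 rad/s; magnitude 4.1719 rad/s.

4.17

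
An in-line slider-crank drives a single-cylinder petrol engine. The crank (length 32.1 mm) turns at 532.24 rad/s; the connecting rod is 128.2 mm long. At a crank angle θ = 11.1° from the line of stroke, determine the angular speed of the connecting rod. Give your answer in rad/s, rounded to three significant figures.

ω = 532.2 rad/s
The rod makes angle φ with the slider axis where L sinφ = r sinθ; differentiating, L cosφ·φ̇ = r ω cosθ.
L cosφ = √(L² − r² sin²θ) = 0.12805 m.
|ω_rod| = r ω |cosθ| / √(L² − r² sin²θ) = 0.0321·532.2·0.98129/0.12805 = 130.93 rad/s.

131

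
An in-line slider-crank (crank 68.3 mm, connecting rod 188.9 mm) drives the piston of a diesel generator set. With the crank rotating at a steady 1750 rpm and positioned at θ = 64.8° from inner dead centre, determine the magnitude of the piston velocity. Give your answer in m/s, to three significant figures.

ω = 2π·1750/60 = 183.3 rad/s
For an in-line slider-crank, x = r cosθ + √(L² − r² sin²θ), so v = −rω sinθ·[1 + r cosθ/√(L² − r² sin²θ)].
With r = 0.0683 m, L = 0.1889 m, θ = 64.8°: √(L² − r² sin²θ) = 0.1785 m.
v = −0.0683·183.3·0.90483·[1 + 0.0683·0.42578/0.1785] = -13.17 m/s.
|v| = 13.17 m/s.

13.2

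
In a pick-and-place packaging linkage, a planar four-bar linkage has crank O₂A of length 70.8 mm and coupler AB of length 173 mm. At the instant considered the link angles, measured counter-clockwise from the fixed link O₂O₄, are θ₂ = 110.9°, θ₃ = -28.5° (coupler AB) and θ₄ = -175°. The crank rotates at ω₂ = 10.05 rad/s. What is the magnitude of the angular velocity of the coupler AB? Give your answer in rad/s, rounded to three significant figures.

ω₂ = 10.05 rad/s
Differentiating the loop-closure r₂e^{iθ₂}+r₃e^{iθ₃}=r₁+r₄e^{iθ₄} gives r₂ω₂e^{iθ₂}+r₃ω₃e^{iθ₃}=r₄ω₄e^{iθ₄}.
Eliminating the other unknown: ω₃ = r₂ω₂ sin(θ₄−θ₂) / [r₃ sin(θ₃−θ₄)].
Numerator sine = +0.96174; denominator sine = +0.55194.
Result = 0.0708·10.05·(+0.96174) / (0.173·(+0.55194)) = +7.1667 rad/s; magnitude 7.1667 rad/s.

7.17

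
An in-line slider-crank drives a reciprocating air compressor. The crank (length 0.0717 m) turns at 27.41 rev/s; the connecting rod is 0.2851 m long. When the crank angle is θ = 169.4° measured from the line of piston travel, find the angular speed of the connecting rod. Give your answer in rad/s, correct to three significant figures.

ω = 172.2 rad/s (converted from 27.41 rev/s).
The rod makes angle φ with the slider axis where L sinφ = r sinθ; differentiating, L cosφ·φ̇ = r ω cosθ.
L cosφ = √(L² − r² sin²θ) = 0.28479 m.
|ω_rod| = r ω |cosθ| / √(L² − r² sin²θ) = 0.0717·172.2·0.98294/0.28479 = 42.619 rad/s.

42.6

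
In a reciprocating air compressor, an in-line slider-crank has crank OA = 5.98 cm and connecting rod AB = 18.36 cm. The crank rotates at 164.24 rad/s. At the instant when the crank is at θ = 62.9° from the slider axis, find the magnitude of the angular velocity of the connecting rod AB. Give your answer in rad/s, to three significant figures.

ω = 164.2 rad/s
The rod makes angle φ with the slider axis where L sinφ = r sinθ; differentiating, L cosφ·φ̇ = r ω cosθ.
L cosφ = √(L² − r² sin²θ) = 0.17571 m.
|ω_rod| = r ω |cosθ| / √(L² − r² sin²θ) = 0.0598·164.2·0.45554/0.17571 = 25.463 rad/s.

25.5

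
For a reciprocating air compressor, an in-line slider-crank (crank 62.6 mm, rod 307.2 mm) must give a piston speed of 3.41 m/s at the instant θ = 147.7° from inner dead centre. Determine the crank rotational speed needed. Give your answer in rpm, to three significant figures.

1180

For an in-line slider-crank, |v_piston| = rω|sinθ|·[1 + r cosθ/√(L² − r² sin²θ)].
With r = 0.0626 m, L = 0.3072 m, θ = 147.7°: the bracketed kinematic factor |dx/dθ| = 0.027654 m.
ω = v/|dx/dθ| = 3.41/0.027654 = 123.31 rad/s.
N = 60ω/(2π) = 1177.5 rpm.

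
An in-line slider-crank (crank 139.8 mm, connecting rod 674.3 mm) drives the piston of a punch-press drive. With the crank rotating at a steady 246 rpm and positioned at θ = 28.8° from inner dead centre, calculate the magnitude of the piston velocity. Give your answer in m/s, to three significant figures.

2.05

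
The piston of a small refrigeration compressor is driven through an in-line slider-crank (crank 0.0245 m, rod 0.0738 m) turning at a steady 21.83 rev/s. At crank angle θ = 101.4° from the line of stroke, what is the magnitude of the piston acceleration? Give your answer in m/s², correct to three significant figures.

240

ω = 2π·21.8 = 137.2 rad/s
x(θ) = r cosθ + √(L² − r² sin²θ); with ω constant, a = ω²·d²x/dθ².
d²x/dθ² = −r cosθ − r²(cos2θ)/√u − r⁴ sin²2θ/(4u^{3/2}),  u = L² − r² sin²θ = 0.00486964 m².
Substituting r = 0.0245 m, L = 0.0738 m, θ = 101.4°: d²x/dθ² = +0.012732 m.
a = ω²·d²x/dθ² = (137.2)²·(+0.012732) = +239.54 m/s²;  |a| = 239.54 m/s².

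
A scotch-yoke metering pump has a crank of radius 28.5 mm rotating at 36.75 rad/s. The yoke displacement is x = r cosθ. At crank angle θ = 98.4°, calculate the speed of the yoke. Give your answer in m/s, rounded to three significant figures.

ω = 36.75 rad/s
x = r cosθ ⇒ ẋ = −rω sinθ.
|v| = rω|sinθ| = 0.0285·36.75·|sin 98.4°| = 1.0361 m/s.

1.04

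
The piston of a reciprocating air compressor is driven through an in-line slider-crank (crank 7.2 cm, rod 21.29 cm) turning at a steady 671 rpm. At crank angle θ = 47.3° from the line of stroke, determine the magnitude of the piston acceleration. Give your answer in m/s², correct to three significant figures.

235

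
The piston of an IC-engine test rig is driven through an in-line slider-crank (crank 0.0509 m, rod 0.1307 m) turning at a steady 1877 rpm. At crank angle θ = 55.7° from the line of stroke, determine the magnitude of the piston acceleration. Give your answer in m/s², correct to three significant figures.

843

ω = 2π·1877/60 = 196.6 rad/s
x(θ) = r cosθ + √(L² − r² sin²θ); with ω constant, a = ω²·d²x/dθ².
d²x/dθ² = −r cosθ − r²(cos2θ)/√u − r⁴ sin²2θ/(4u^{3/2}),  u = L² − r² sin²θ = 0.0153144 m².
Substituting r = 0.0509 m, L = 0.1307 m, θ = 55.7°: d²x/dθ² = -0.021812 m.
a = ω²·d²x/dθ² = (196.6)²·(-0.021812) = -842.72 m/s²;  |a| = 842.72 m/s².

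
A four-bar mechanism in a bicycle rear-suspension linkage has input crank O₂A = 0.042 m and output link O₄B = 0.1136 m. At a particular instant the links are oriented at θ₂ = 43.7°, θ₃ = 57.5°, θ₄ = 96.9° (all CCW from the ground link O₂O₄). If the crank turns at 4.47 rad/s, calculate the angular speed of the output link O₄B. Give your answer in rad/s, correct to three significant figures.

0.621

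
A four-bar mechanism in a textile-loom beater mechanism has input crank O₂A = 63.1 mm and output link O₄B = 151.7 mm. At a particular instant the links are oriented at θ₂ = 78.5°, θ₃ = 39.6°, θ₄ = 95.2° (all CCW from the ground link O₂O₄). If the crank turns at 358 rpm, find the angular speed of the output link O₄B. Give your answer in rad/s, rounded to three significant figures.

11.9

ω₂ = 37.49 rad/s (from 358 rpm).
Differentiating the loop-closure r₂e^{iθ₂}+r₃e^{iθ₃}=r₁+r₄e^{iθ₄} gives r₂ω₂e^{iθ₂}+r₃ω₃e^{iθ₃}=r₄ω₄e^{iθ₄}.
Eliminating the other unknown: ω₄ = r₂ω₂ sin(θ₂−θ₃) / [r₄ sin(θ₄−θ₃)].
Numerator sine = +0.62796; denominator sine = +0.82511.
Result = 0.0631·37.49·(+0.62796) / (0.1517·(+0.82511)) = +11.868 rad/s; magnitude 11.868 rad/s.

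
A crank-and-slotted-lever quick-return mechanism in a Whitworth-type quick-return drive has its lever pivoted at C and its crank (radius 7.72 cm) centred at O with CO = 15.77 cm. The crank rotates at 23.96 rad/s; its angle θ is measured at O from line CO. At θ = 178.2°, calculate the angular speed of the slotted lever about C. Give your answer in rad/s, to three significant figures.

22.9

ω = 23.96 rad/s
Crank pin A relative to C: A = (d + r cosθ, r sinθ); lever angle φ = atan2(r sinθ, d + r cosθ).
Differentiating tanφ: φ̇ = rω(d cosθ + r)/(d² + r² + 2dr cosθ).
d² + r² + 2dr cosθ = |CA|² = 0.00649226 m²;  d cosθ + r = -0.080422 m.
|ω_lever| = |0.0772·23.96·-0.080422| / 0.00649226 = 22.913 rad/s.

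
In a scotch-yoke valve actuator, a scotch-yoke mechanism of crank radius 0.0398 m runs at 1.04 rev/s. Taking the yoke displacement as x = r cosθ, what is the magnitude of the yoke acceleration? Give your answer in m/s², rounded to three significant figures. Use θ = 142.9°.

1.36

ω = 6.535 rad/s (from 1.04 rev/s).
x = r cosθ ⇒ ẍ = −rω² cosθ (ω constant).
|a| = rω²|cosθ| = 0.0398·(6.535)²·|cos 142.9°| = 1.3555 m/s².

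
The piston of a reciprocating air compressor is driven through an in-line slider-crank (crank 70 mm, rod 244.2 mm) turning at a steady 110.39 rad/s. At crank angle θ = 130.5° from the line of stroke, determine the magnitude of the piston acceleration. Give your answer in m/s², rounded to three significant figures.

ω = 110.4 rad/s
x(θ) = r cosθ + √(L² − r² sin²θ); with ω constant, a = ω²·d²x/dθ².
d²x/dθ² = −r cosθ − r²(cos2θ)/√u − r⁴ sin²2θ/(4u^{3/2}),  u = L² − r² sin²θ = 0.0568004 m².
Substituting r = 0.07 m, L = 0.2442 m, θ = 130.5°: d²x/dθ² = +0.048245 m.
a = ω²·d²x/dθ² = (110.4)²·(+0.048245) = +587.91 m/s²;  |a| = 587.91 m/s².

588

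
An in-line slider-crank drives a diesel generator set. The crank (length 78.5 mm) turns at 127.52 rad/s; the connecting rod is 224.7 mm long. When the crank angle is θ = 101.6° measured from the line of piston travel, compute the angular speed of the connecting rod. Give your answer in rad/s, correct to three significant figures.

ω = 127.5 rad/s
The rod makes angle φ with the slider axis where L sinφ = r sinθ; differentiating, L cosφ·φ̇ = r ω cosθ.
L cosφ = √(L² − r² sin²θ) = 0.21113 m.
|ω_rod| = r ω |cosθ| / √(L² − r² sin²θ) = 0.0785·127.5·0.20108/0.21113 = 9.5336 rad/s.

9.53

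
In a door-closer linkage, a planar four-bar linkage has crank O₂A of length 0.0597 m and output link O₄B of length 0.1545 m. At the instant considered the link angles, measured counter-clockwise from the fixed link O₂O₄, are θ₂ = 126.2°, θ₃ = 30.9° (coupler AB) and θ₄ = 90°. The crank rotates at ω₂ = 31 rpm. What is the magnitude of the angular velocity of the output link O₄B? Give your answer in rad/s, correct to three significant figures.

1.46

ω₂ = 3.246 rad/s (from 31 rpm).
Differentiating the loop-closure r₂e^{iθ₂}+r₃e^{iθ₃}=r₁+r₄e^{iθ₄} gives r₂ω₂e^{iθ₂}+r₃ω₃e^{iθ₃}=r₄ω₄e^{iθ₄}.
Eliminating the other unknown: ω₄ = r₂ω₂ sin(θ₂−θ₃) / [r₄ sin(θ₄−θ₃)].
Numerator sine = +0.99572; denominator sine = +0.85806.
Result = 0.0597·3.246·(+0.99572) / (0.1545·(+0.85806)) = +1.4556 rad/s; magnitude 1.4556 rad/s.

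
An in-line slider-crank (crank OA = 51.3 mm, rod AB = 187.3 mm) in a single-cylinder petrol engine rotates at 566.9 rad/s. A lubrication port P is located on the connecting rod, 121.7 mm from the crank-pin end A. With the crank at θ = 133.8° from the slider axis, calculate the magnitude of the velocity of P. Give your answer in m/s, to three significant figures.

ω = 566.9 rad/s.  Crank-pin speed |V_A| = rω = 29.082 m/s, perpendicular to OA.
Rod angle: sinφ = −(r/L) sinθ ⇒ φ = -11.402°; ω_rod = −rω cosθ/√(L²−r²sin²θ) = +109.63 rad/s.
V_P = V_A + ω_rod × AP, with AP = 0.1217 m along the rod.
Components: V_Px = −rω sinθ − a·ω_rod·sinφ = -18.353 m/s;  V_Py = rω cosθ + a·ω_rod·cosφ = -7.0499 m/s.
|V_P| = √(V_Px² + V_Py²) = 19.66 m/s.

19.7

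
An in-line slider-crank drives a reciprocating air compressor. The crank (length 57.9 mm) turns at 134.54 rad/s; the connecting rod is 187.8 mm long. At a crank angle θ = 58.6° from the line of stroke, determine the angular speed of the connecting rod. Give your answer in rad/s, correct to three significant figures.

22.4

ω = 134.5 rad/s
The rod makes angle φ with the slider axis where L sinφ = r sinθ; differentiating, L cosφ·φ̇ = r ω cosθ.
L cosφ = √(L² − r² sin²θ) = 0.18118 m.
|ω_rod| = r ω |cosθ| / √(L² − r² sin²θ) = 0.0579·134.5·0.52101/0.18118 = 22.401 rad/s.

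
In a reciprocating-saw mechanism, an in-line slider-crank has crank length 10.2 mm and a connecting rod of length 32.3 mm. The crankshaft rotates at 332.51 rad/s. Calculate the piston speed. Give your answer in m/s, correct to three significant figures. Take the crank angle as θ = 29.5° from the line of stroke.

2.13

ω = 332.5 rad/s
For an in-line slider-crank, x = r cosθ + √(L² − r² sin²θ), so v = −rω sinθ·[1 + r cosθ/√(L² − r² sin²θ)].
With r = 0.0102 m, L = 0.0323 m, θ = 29.5°: √(L² − r² sin²θ) = 0.031907 m.
v = −0.0102·332.5·0.49242·[1 + 0.0102·0.87036/0.031907] = -2.1348 m/s.
|v| = 2.1348 m/s.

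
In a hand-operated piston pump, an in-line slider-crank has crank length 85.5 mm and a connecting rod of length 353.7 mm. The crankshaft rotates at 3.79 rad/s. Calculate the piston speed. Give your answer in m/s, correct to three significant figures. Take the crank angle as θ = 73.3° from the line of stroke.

0.333

ω = 3.79 rad/s
For an in-line slider-crank, x = r cosθ + √(L² − r² sin²θ), so v = −rω sinθ·[1 + r cosθ/√(L² − r² sin²θ)].
With r = 0.0855 m, L = 0.3537 m, θ = 73.3°: √(L² − r² sin²θ) = 0.34409 m.
v = −0.0855·3.79·0.95782·[1 + 0.0855·0.28736/0.34409] = -0.33254 m/s.
|v| = 0.33254 m/s.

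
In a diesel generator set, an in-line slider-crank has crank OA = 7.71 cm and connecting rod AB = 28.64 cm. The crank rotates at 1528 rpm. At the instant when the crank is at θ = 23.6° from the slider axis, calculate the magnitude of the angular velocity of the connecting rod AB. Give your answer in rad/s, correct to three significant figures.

39.7

ω = 160 rad/s (converted from 1528 rpm).
The rod makes angle φ with the slider axis where L sinφ = r sinθ; differentiating, L cosφ·φ̇ = r ω cosθ.
L cosφ = √(L² − r² sin²θ) = 0.28473 m.
|ω_rod| = r ω |cosθ| / √(L² − r² sin²θ) = 0.0771·160·0.91636/0.28473 = 39.704 rad/s.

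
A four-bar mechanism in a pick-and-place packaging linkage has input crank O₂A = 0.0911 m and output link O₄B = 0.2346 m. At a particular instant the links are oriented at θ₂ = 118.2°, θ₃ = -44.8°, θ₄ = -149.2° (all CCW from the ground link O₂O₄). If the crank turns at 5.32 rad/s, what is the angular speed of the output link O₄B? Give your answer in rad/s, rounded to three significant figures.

ω₂ = 5.32 rad/s
Differentiating the loop-closure r₂e^{iθ₂}+r₃e^{iθ₃}=r₁+r₄e^{iθ₄} gives r₂ω₂e^{iθ₂}+r₃ω₃e^{iθ₃}=r₄ω₄e^{iθ₄}.
Eliminating the other unknown: ω₄ = r₂ω₂ sin(θ₂−θ₃) / [r₄ sin(θ₄−θ₃)].
Numerator sine = +0.29237; denominator sine = -0.96858.
Result = 0.0911·5.32·(+0.29237) / (0.2346·(-0.96858)) = -0.62359 rad/s; magnitude 0.62359 rad/s.

0.624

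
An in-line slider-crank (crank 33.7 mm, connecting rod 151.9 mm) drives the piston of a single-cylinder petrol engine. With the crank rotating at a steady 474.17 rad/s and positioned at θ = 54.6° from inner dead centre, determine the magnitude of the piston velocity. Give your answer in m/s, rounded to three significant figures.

ω = 474.2 rad/s
For an in-line slider-crank, x = r cosθ + √(L² − r² sin²θ), so v = −rω sinθ·[1 + r cosθ/√(L² − r² sin²θ)].
With r = 0.0337 m, L = 0.1519 m, θ = 54.6°: √(L² − r² sin²θ) = 0.1494 m.
v = −0.0337·474.2·0.81513·[1 + 0.0337·0.57928/0.1494] = -14.727 m/s.
|v| = 14.727 m/s.

14.7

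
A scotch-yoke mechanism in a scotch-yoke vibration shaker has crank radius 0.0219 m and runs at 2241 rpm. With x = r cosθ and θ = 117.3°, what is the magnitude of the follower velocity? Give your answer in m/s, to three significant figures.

4.57

ω = 234.7 rad/s (from 2241 rpm).
x = r cosθ ⇒ ẋ = −rω sinθ.
|v| = rω|sinθ| = 0.0219·234.7·|sin 117.3°| = 4.567 m/s.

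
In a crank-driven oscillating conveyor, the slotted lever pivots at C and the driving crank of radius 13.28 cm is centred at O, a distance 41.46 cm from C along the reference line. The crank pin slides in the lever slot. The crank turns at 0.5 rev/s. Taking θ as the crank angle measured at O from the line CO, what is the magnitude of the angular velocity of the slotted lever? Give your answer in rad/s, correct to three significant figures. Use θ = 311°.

ω = 3.142 rad/s (from 0.5 rev/s).
Crank pin A relative to C: A = (d + r cosθ, r sinθ); lever angle φ = atan2(r sinθ, d + r cosθ).
Differentiating tanφ: φ̇ = rω(d cosθ + r)/(d² + r² + 2dr cosθ).
d² + r² + 2dr cosθ = |CA|² = 0.261773 m²;  d cosθ + r = +0.4048 m.
|ω_lever| = |0.1328·3.142·+0.4048| / 0.261773 = 0.64516 rad/s.

0.645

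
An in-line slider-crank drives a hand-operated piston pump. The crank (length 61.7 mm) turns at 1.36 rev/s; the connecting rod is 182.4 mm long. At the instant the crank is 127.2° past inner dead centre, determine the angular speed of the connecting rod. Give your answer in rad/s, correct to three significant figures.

ω = 8.545 rad/s (converted from 1.36 rev/s).
The rod makes angle φ with the slider axis where L sinφ = r sinθ; differentiating, L cosφ·φ̇ = r ω cosθ.
L cosφ = √(L² − r² sin²θ) = 0.17565 m.
|ω_rod| = r ω |cosθ| / √(L² − r² sin²θ) = 0.0617·8.545·0.60460/0.17565 = 1.8147 rad/s.

1.81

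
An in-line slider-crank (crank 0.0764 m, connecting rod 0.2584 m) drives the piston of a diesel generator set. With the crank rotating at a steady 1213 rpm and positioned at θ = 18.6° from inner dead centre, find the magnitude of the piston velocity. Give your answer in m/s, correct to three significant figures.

ω = 2π·1213/60 = 127 rad/s
For an in-line slider-crank, x = r cosθ + √(L² − r² sin²θ), so v = −rω sinθ·[1 + r cosθ/√(L² − r² sin²θ)].
With r = 0.0764 m, L = 0.2584 m, θ = 18.6°: √(L² − r² sin²θ) = 0.25725 m.
v = −0.0764·127·0.31896·[1 + 0.0764·0.94777/0.25725] = -3.9667 m/s.
|v| = 3.9667 m/s.

3.97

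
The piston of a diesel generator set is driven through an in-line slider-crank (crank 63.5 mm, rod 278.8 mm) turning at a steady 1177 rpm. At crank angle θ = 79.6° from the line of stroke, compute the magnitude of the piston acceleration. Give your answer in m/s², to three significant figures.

36.2

ω = 2π·1177/60 = 123.3 rad/s
x(θ) = r cosθ + √(L² − r² sin²θ); with ω constant, a = ω²·d²x/dθ².
d²x/dθ² = −r cosθ − r²(cos2θ)/√u − r⁴ sin²2θ/(4u^{3/2}),  u = L² − r² sin²θ = 0.0738286 m².
Substituting r = 0.0635 m, L = 0.2788 m, θ = 79.6°: d²x/dθ² = +0.0023843 m.
a = ω²·d²x/dθ² = (123.3)²·(+0.0023843) = +36.222 m/s²;  |a| = 36.222 m/s².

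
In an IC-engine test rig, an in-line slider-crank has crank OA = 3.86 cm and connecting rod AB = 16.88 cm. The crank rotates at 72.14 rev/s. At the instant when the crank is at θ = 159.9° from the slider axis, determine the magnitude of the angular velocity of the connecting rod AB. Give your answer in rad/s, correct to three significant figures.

97.6

ω = 453.3 rad/s (converted from 72.14 rev/s).
The rod makes angle φ with the slider axis where L sinφ = r sinθ; differentiating, L cosφ·φ̇ = r ω cosθ.
L cosφ = √(L² − r² sin²θ) = 0.16828 m.
|ω_rod| = r ω |cosθ| / √(L² − r² sin²θ) = 0.0386·453.3·0.93909/0.16828 = 97.639 rad/s.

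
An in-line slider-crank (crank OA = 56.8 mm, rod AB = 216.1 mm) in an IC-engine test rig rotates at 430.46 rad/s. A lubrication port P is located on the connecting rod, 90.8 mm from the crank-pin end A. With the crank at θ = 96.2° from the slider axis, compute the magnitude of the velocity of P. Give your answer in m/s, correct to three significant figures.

24.1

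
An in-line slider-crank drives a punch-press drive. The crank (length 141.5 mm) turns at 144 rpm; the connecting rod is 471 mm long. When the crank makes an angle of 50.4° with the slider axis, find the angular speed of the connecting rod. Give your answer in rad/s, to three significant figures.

ω = 15.08 rad/s (converted from 144 rpm).
The rod makes angle φ with the slider axis where L sinφ = r sinθ; differentiating, L cosφ·φ̇ = r ω cosθ.
L cosφ = √(L² − r² sin²θ) = 0.45821 m.
|ω_rod| = r ω |cosθ| / √(L² − r² sin²θ) = 0.1415·15.08·0.63742/0.45821 = 2.9683 rad/s.

2.97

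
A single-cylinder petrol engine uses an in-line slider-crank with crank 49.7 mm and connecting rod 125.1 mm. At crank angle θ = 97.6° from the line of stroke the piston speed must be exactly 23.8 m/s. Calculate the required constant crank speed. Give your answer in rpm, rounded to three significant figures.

For an in-line slider-crank, |v_piston| = rω|sinθ|·[1 + r cosθ/√(L² − r² sin²θ)].
With r = 0.0497 m, L = 0.1251 m, θ = 97.6°: the bracketed kinematic factor |dx/dθ| = 0.046447 m.
ω = v/|dx/dθ| = 23.8/0.046447 = 512.41 rad/s.
N = 60ω/(2π) = 4893.1 rpm.

4890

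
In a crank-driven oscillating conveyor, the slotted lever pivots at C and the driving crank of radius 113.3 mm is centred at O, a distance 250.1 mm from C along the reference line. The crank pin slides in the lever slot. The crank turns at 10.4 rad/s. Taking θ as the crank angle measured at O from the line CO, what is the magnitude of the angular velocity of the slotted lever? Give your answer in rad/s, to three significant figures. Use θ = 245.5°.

0.218

ω = 10.4 rad/s
Crank pin A relative to C: A = (d + r cosθ, r sinθ); lever angle φ = atan2(r sinθ, d + r cosθ).
Differentiating tanφ: φ̇ = rω(d cosθ + r)/(d² + r² + 2dr cosθ).
d² + r² + 2dr cosθ = |CA|² = 0.0518851 m²;  d cosθ + r = +0.0095852 m.
|ω_lever| = |0.1133·10.4·+0.0095852| / 0.0518851 = 0.21768 rad/s.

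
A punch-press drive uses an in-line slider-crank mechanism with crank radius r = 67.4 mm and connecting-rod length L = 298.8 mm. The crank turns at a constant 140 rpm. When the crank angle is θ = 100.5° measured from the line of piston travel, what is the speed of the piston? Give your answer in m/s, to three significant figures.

ω = 2π·140/60 = 14.66 rad/s
For an in-line slider-crank, x = r cosθ + √(L² − r² sin²θ), so v = −rω sinθ·[1 + r cosθ/√(L² − r² sin²θ)].
With r = 0.0674 m, L = 0.2988 m, θ = 100.5°: √(L² − r² sin²θ) = 0.29136 m.
v = −0.0674·14.66·0.98325·[1 + 0.0674·-0.18224/0.29136] = -0.93063 m/s.
|v| = 0.93063 m/s.

0.931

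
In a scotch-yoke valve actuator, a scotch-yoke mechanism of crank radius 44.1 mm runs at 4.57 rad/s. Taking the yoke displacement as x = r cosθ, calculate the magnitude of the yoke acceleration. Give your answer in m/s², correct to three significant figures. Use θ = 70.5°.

ω = 4.57 rad/s
x = r cosθ ⇒ ẍ = −rω² cosθ (ω constant).
|a| = rω²|cosθ| = 0.0441·(4.57)²·|cos 70.5°| = 0.30744 m/s².

0.307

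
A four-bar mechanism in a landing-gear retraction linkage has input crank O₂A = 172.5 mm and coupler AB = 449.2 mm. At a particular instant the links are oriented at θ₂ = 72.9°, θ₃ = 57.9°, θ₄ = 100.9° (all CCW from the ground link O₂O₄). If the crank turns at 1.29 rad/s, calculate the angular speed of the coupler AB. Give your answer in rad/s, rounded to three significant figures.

ω₂ = 1.29 rad/s
Differentiating the loop-closure r₂e^{iθ₂}+r₃e^{iθ₃}=r₁+r₄e^{iθ₄} gives r₂ω₂e^{iθ₂}+r₃ω₃e^{iθ₃}=r₄ω₄e^{iθ₄}.
Eliminating the other unknown: ω₃ = r₂ω₂ sin(θ₄−θ₂) / [r₃ sin(θ₃−θ₄)].
Numerator sine = +0.46947; denominator sine = -0.68200.
Result = 0.1725·1.29·(+0.46947) / (0.4492·(-0.68200)) = -0.34101 rad/s; magnitude 0.34101 rad/s.

0.341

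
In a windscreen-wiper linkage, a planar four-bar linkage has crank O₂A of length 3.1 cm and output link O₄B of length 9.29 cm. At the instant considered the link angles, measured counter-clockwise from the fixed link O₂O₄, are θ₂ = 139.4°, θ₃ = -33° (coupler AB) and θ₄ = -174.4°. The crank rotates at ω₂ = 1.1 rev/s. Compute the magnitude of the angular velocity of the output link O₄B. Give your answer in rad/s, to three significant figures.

0.489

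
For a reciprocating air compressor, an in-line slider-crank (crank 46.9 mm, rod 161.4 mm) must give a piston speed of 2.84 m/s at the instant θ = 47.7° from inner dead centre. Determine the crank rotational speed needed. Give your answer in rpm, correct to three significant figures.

For an in-line slider-crank, |v_piston| = rω|sinθ|·[1 + r cosθ/√(L² − r² sin²θ)].
With r = 0.0469 m, L = 0.1614 m, θ = 47.7°: the bracketed kinematic factor |dx/dθ| = 0.041635 m.
ω = v/|dx/dθ| = 2.84/0.041635 = 68.212 rad/s.
N = 60ω/(2π) = 651.38 rpm.

651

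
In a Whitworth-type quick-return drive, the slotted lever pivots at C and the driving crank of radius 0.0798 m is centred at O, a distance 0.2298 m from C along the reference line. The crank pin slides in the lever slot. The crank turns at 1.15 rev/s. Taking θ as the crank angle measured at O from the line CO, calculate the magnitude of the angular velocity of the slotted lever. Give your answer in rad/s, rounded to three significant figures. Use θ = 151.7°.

ω = 7.226 rad/s (from 1.15 rev/s).
Crank pin A relative to C: A = (d + r cosθ, r sinθ); lever angle φ = atan2(r sinθ, d + r cosθ).
Differentiating tanφ: φ̇ = rω(d cosθ + r)/(d² + r² + 2dr cosθ).
d² + r² + 2dr cosθ = |CA|² = 0.0268836 m²;  d cosθ + r = -0.12253 m.
|ω_lever| = |0.0798·7.226·-0.12253| / 0.0268836 = 2.6281 rad/s.

2.63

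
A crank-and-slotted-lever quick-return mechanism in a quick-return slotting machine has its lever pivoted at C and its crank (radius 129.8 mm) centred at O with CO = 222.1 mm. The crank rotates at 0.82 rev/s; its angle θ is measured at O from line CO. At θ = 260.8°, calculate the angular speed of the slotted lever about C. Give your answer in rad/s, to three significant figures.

ω = 5.152 rad/s (from 0.82 rev/s).
Crank pin A relative to C: A = (d + r cosθ, r sinθ); lever angle φ = atan2(r sinθ, d + r cosθ).
Differentiating tanφ: φ̇ = rω(d cosθ + r)/(d² + r² + 2dr cosθ).
d² + r² + 2dr cosθ = |CA|² = 0.0569582 m²;  d cosθ + r = +0.09429 m.
|ω_lever| = |0.1298·5.152·+0.09429| / 0.0569582 = 1.1071 rad/s.

1.11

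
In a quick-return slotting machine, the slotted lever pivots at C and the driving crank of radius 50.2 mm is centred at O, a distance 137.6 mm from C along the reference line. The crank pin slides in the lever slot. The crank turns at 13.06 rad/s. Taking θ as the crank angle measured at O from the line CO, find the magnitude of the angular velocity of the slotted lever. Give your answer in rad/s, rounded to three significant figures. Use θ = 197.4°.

ω = 13.06 rad/s
Crank pin A relative to C: A = (d + r cosθ, r sinθ); lever angle φ = atan2(r sinθ, d + r cosθ).
Differentiating tanφ: φ̇ = rω(d cosθ + r)/(d² + r² + 2dr cosθ).
d² + r² + 2dr cosθ = |CA|² = 0.00827093 m²;  d cosθ + r = -0.081103 m.
|ω_lever| = |0.0502·13.06·-0.081103| / 0.00827093 = 6.4288 rad/s.

6.43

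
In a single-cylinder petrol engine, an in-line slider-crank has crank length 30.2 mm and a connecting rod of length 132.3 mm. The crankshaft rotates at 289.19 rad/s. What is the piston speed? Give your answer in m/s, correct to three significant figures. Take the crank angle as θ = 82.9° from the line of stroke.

8.92

ω = 289.2 rad/s
For an in-line slider-crank, x = r cosθ + √(L² − r² sin²θ), so v = −rω sinθ·[1 + r cosθ/√(L² − r² sin²θ)].
With r = 0.0302 m, L = 0.1323 m, θ = 82.9°: √(L² − r² sin²θ) = 0.12886 m.
v = −0.0302·289.2·0.99233·[1 + 0.0302·0.12360/0.12886] = -8.9176 m/s.
|v| = 8.9176 m/s.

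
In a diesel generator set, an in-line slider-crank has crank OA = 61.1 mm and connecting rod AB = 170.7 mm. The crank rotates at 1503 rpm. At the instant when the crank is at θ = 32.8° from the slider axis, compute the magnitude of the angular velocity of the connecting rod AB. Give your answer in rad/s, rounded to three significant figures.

48.3

ω = 157.4 rad/s (converted from 1503 rpm).
The rod makes angle φ with the slider axis where L sinφ = r sinθ; differentiating, L cosφ·φ̇ = r ω cosθ.
L cosφ = √(L² − r² sin²θ) = 0.16746 m.
|ω_rod| = r ω |cosθ| / √(L² − r² sin²θ) = 0.0611·157.4·0.84057/0.16746 = 48.271 rad/s.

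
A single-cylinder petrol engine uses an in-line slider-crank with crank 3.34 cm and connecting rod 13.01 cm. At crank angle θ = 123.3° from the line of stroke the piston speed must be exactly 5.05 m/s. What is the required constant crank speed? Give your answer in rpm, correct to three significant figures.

2020

For an in-line slider-crank, |v_piston| = rω|sinθ|·[1 + r cosθ/√(L² − r² sin²θ)].
With r = 0.0334 m, L = 0.1301 m, θ = 123.3°: the bracketed kinematic factor |dx/dθ| = 0.023887 m.
ω = v/|dx/dθ| = 5.05/0.023887 = 211.41 rad/s.
N = 60ω/(2π) = 2018.8 rpm.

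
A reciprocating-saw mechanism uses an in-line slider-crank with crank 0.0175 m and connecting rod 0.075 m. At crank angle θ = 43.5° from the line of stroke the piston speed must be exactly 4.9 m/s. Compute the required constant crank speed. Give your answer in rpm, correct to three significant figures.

For an in-line slider-crank, |v_piston| = rω|sinθ|·[1 + r cosθ/√(L² − r² sin²θ)].
With r = 0.0175 m, L = 0.075 m, θ = 43.5°: the bracketed kinematic factor |dx/dθ| = 0.014112 m.
ω = v/|dx/dθ| = 4.9/0.014112 = 347.22 rad/s.
N = 60ω/(2π) = 3315.8 rpm.

3320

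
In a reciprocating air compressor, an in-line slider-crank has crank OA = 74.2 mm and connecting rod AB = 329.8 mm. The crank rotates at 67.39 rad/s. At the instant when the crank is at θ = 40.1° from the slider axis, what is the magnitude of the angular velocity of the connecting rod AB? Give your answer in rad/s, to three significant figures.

ω = 67.39 rad/s
The rod makes angle φ with the slider axis where L sinφ = r sinθ; differentiating, L cosφ·φ̇ = r ω cosθ.
L cosφ = √(L² − r² sin²θ) = 0.32632 m.
|ω_rod| = r ω |cosθ| / √(L² − r² sin²θ) = 0.0742·67.39·0.76492/0.32632 = 11.721 rad/s.

11.7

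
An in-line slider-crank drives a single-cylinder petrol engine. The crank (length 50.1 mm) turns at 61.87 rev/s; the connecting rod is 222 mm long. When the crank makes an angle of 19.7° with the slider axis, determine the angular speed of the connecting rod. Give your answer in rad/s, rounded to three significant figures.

82.8

ω = 388.7 rad/s (converted from 61.87 rev/s).
The rod makes angle φ with the slider axis where L sinφ = r sinθ; differentiating, L cosφ·φ̇ = r ω cosθ.
L cosφ = √(L² − r² sin²θ) = 0.22136 m.
|ω_rod| = r ω |cosθ| / √(L² − r² sin²θ) = 0.0501·388.7·0.94147/0.22136 = 82.835 rad/s.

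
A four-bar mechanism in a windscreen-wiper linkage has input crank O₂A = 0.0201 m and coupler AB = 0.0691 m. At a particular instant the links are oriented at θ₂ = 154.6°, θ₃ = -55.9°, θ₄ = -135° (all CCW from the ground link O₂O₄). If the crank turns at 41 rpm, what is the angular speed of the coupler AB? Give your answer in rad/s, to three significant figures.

1.20

ω₂ = 4.294 rad/s (from 41 rpm).
Differentiating the loop-closure r₂e^{iθ₂}+r₃e^{iθ₃}=r₁+r₄e^{iθ₄} gives r₂ω₂e^{iθ₂}+r₃ω₃e^{iθ₃}=r₄ω₄e^{iθ₄}.
Eliminating the other unknown: ω₃ = r₂ω₂ sin(θ₄−θ₂) / [r₃ sin(θ₃−θ₄)].
Numerator sine = +0.94206; denominator sine = +0.98196.
Result = 0.0201·4.294·(+0.94206) / (0.0691·(+0.98196)) = +1.1982 rad/s; magnitude 1.1982 rad/s.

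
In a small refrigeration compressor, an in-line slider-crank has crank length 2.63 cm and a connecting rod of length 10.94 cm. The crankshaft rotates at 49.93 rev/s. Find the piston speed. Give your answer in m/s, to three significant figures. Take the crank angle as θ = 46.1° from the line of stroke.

ω = 2π·49.9 = 313.7 rad/s
For an in-line slider-crank, x = r cosθ + √(L² − r² sin²θ), so v = −rω sinθ·[1 + r cosθ/√(L² − r² sin²θ)].
With r = 0.0263 m, L = 0.1094 m, θ = 46.1°: √(L² − r² sin²θ) = 0.10775 m.
v = −0.0263·313.7·0.72055·[1 + 0.0263·0.69340/0.10775] = -6.9514 m/s.
|v| = 6.9514 m/s.

6.95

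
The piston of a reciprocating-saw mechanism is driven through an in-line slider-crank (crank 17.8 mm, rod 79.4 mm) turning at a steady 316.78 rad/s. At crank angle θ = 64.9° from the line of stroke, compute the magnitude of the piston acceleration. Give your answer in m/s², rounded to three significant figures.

499

ω = 316.8 rad/s
x(θ) = r cosθ + √(L² − r² sin²θ); with ω constant, a = ω²·d²x/dθ².
d²x/dθ² = −r cosθ − r²(cos2θ)/√u − r⁴ sin²2θ/(4u^{3/2}),  u = L² − r² sin²θ = 0.00604453 m².
Substituting r = 0.0178 m, L = 0.0794 m, θ = 64.9°: d²x/dθ² = -0.0049736 m.
a = ω²·d²x/dθ² = (316.8)²·(-0.0049736) = -499.1 m/s²;  |a| = 499.1 m/s².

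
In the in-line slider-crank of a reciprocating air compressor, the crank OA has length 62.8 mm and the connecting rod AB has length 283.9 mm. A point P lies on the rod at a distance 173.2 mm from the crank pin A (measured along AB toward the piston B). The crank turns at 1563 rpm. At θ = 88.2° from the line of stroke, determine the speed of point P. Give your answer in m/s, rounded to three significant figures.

10.3

ω = 163.7 rad/s.  Crank-pin speed |V_A| = rω = 10.279 m/s, perpendicular to OA.
Rod angle: sinφ = −(r/L) sinθ ⇒ φ = -12.773°; ω_rod = −rω cosθ/√(L²−r²sin²θ) = -1.1661 rad/s.
V_P = V_A + ω_rod × AP, with AP = 0.1732 m along the rod.
Components: V_Px = −rω sinθ − a·ω_rod·sinφ = -10.318 m/s;  V_Py = rω cosθ + a·ω_rod·cosφ = +0.12589 m/s.
|V_P| = √(V_Px² + V_Py²) = 10.319 m/s.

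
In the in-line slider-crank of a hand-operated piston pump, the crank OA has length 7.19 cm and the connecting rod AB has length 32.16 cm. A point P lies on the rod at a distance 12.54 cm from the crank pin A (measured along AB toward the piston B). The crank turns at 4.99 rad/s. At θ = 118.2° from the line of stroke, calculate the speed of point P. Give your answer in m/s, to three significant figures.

0.320

ω = 4.99 rad/s.  Crank-pin speed |V_A| = rω = 0.35878 m/s, perpendicular to OA.
Rod angle: sinφ = −(r/L) sinθ ⇒ φ = -11.363°; ω_rod = −rω cosθ/√(L²−r²sin²θ) = +0.53772 rad/s.
V_P = V_A + ω_rod × AP, with AP = 0.1254 m along the rod.
Components: V_Px = −rω sinθ − a·ω_rod·sinφ = -0.30291 m/s;  V_Py = rω cosθ + a·ω_rod·cosφ = -0.10343 m/s.
|V_P| = √(V_Px² + V_Py²) = 0.32008 m/s.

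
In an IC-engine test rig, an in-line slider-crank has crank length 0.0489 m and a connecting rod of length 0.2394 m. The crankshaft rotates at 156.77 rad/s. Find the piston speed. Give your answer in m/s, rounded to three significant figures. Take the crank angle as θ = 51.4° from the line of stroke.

6.76

ω = 156.8 rad/s
For an in-line slider-crank, x = r cosθ + √(L² − r² sin²θ), so v = −rω sinθ·[1 + r cosθ/√(L² − r² sin²θ)].
With r = 0.0489 m, L = 0.2394 m, θ = 51.4°: √(L² − r² sin²θ) = 0.23633 m.
v = −0.0489·156.8·0.78152·[1 + 0.0489·0.62388/0.23633] = -6.7646 m/s.
|v| = 6.7646 m/s.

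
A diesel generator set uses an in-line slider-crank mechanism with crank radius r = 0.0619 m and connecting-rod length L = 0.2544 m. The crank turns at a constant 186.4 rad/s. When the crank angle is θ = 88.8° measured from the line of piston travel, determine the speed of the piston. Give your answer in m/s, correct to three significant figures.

11.6

ω = 186.4 rad/s
For an in-line slider-crank, x = r cosθ + √(L² − r² sin²θ), so v = −rω sinθ·[1 + r cosθ/√(L² − r² sin²θ)].
With r = 0.0619 m, L = 0.2544 m, θ = 88.8°: √(L² − r² sin²θ) = 0.24676 m.
v = −0.0619·186.4·0.99978·[1 + 0.0619·0.02094/0.24676] = -11.596 m/s.
|v| = 11.596 m/s.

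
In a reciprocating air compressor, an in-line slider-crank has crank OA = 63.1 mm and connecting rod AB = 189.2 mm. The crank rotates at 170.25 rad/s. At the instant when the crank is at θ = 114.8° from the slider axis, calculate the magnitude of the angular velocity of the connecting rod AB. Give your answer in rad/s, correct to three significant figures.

25.0

ω = 170.2 rad/s
The rod makes angle φ with the slider axis where L sinφ = r sinθ; differentiating, L cosφ·φ̇ = r ω cosθ.
L cosφ = √(L² − r² sin²θ) = 0.18032 m.
|ω_rod| = r ω |cosθ| / √(L² − r² sin²θ) = 0.0631·170.2·0.41945/0.18032 = 24.989 rad/s.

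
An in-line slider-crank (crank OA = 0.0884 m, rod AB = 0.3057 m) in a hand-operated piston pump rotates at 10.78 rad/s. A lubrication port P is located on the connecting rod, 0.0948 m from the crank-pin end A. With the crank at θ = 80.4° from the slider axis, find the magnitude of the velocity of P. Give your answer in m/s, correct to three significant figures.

0.961

ω = 10.78 rad/s.  Crank-pin speed |V_A| = rω = 0.95295 m/s, perpendicular to OA.
Rod angle: sinφ = −(r/L) sinθ ⇒ φ = -16.566°; ω_rod = −rω cosθ/√(L²−r²sin²θ) = -0.54238 rad/s.
V_P = V_A + ω_rod × AP, with AP = 0.0948 m along the rod.
Components: V_Px = −rω sinθ − a·ω_rod·sinφ = -0.95427 m/s;  V_Py = rω cosθ + a·ω_rod·cosφ = +0.10964 m/s.
|V_P| = √(V_Px² + V_Py²) = 0.96054 m/s.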